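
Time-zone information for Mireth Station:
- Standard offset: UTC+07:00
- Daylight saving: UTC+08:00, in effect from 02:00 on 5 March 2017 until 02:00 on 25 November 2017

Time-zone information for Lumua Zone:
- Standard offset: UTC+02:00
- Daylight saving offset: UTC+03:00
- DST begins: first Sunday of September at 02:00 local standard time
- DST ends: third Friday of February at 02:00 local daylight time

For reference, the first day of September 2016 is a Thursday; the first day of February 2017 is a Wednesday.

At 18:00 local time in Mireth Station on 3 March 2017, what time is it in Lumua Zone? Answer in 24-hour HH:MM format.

3 March 2017 does not fall between 5 March and 25 November, so daylight saving is not in effect and Mireth Station is at UTC+07:00.
18:00 Mireth Station − 7h = 11:00 UTC.
1 September 2016 is a Thursday, so the first Sunday is September 4.
1 February 2017 is a Wednesday, so the first Friday is February 3 and the third is February 17.
At the standard offset (UTC+02:00), 11:00 UTC + 2h = 13:00 Lumua Zone standard time.
The standard-time date in Lumua Zone, 3 March 2017, is outside the daylight-saving period (4 September 2016 – 17 February 2017), so Lumua Zone is on standard time, UTC+02:00.
11:00 UTC + 2h = 13:00 Lumua Zone.

13:00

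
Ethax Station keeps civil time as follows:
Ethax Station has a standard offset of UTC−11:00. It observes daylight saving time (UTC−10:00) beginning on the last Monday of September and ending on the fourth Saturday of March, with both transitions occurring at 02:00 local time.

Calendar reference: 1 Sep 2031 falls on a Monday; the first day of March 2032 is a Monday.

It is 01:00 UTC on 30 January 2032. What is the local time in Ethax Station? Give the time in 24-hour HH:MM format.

15:00

1 September 2031 is a Monday, so Mondays fall on 1, 8, 15, 22, 29; the last is September 29.
1 March 2032 is a Monday, so the first Saturday is March 6 and the fourth is March 27.
At the standard offset (UTC−11:00), 01:00 UTC − 11h = 14:00 Ethax Station standard time (rolling into the previous day, 29 January 2032).
The standard-time date in Ethax Station, 29 January 2032, lies within the daylight-saving period (29 September 2031 – 27 March 2032), so Ethax Station is on daylight time, UTC−10:00.
01:00 UTC − 10h = 15:00 local (rolling into the previous day, 29 January 2032).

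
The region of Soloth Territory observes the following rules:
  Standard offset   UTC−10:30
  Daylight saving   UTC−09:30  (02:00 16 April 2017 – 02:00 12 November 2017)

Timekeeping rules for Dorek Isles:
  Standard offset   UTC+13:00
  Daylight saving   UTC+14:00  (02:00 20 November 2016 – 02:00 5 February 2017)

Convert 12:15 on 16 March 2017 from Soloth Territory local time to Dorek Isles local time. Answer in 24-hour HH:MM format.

11:45

16 March 2017 does not fall between 16 April and 12 November, so daylight saving is not in effect and Soloth Territory is at UTC−10:30.
12:15 Soloth Territory + 10h30m = 22:45 UTC.
At the standard offset (UTC+13:00), 22:45 UTC + 13h = 11:45 Dorek Isles standard time (rolling into the next day, 17 March 2017).
Daylight saving runs 20 November 2016 – 5 February 2017; the standard-time date in Dorek Isles, 17 March 2017, is outside that window, so Dorek Isles is on standard time at UTC+13:00.
22:45 UTC + 13h = 11:45 Dorek Isles (rolling into the next day, 17 March 2017).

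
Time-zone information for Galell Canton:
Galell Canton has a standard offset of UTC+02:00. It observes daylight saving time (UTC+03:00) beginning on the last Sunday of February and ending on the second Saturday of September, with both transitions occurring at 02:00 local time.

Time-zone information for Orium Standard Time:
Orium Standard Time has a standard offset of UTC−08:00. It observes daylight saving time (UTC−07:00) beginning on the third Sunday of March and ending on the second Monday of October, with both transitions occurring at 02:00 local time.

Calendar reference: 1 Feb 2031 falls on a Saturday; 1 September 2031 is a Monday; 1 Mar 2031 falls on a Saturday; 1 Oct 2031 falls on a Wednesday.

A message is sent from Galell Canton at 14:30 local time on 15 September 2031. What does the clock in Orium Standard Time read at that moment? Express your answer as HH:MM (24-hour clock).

1 February 2031 is a Saturday, so Sundays fall on 2, 9, 16, 23; the last is February 23.
1 September 2031 is a Monday, so the first Saturday is September 6 and the second is September 13.
15 September 2031 does not fall between 23 February and 13 September, so daylight saving is not in effect and Galell Canton is at UTC+02:00.
14:30 Galell Canton − 2h = 12:30 UTC.
1 March 2031 is a Saturday, so the first Sunday is March 2 and the third is March 16.
1 October 2031 is a Wednesday, so the first Monday is October 6 and the second is October 13.
At the standard offset (UTC−08:00), 12:30 UTC − 8h = 04:30 Orium Standard Time standard time.
The standard-time date in Orium Standard Time, 15 September 2031, falls between 16 March and 13 October, so daylight saving is in effect and Orium Standard Time is at UTC−07:00.
12:30 UTC − 7h = 05:30 Orium Standard Time.

05:30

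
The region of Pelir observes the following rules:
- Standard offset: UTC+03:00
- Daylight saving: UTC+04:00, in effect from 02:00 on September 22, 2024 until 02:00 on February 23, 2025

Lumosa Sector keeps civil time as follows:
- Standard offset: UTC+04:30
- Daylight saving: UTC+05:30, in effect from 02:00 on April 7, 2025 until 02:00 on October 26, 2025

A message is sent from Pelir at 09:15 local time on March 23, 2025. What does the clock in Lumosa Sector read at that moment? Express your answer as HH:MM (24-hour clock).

10:45

March 23, 2025 does not fall between 22 September 2024 and 23 February 2025, so daylight saving is not in effect and Pelir is at UTC+03:00.
09:15 Pelir − 3h = 06:15 UTC.
At the standard offset (UTC+04:30), 06:15 UTC + 4h30m = 10:45 Lumosa Sector standard time.
Daylight saving runs 7 April – 26 October; the standard-time date in Lumosa Sector, March 23, 2025, is outside that window, so Lumosa Sector is on standard time at UTC+04:30.
06:15 UTC + 4h30m = 10:45 Lumosa Sector.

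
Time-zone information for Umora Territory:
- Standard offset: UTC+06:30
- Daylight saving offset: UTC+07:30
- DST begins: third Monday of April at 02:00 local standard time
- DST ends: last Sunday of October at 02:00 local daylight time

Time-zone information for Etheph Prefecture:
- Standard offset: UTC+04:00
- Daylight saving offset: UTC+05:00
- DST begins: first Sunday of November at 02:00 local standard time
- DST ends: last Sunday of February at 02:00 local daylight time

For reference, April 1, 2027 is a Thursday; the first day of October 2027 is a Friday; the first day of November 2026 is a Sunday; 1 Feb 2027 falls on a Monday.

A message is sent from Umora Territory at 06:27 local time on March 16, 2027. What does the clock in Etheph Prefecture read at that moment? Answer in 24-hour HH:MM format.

03:57

1 April 2027 is a Thursday, so the first Monday is April 5 and the third is April 19.
1 October 2027 is a Friday, so Sundays fall on 3, 10, 17, 24, 31; the last is October 31.
March 16, 2027 is outside the daylight-saving period (19 April – 31 October), so Umora Territory is on standard time, UTC+06:30.
06:27 Umora Territory − 6h30m = 23:57 UTC (rolling into the previous day, 15 March 2027).
1 November 2026 is a Sunday, so the first Sunday is November 1.
1 February 2027 is a Monday, so Sundays fall on 7, 14, 21, 28; the last is February 28.
At the standard offset (UTC+04:00), 23:57 UTC + 4h = 03:57 Etheph Prefecture standard time (rolling into the next day, 16 March 2027).
The standard-time date in Etheph Prefecture, March 16, 2027, does not fall between 1 November 2026 and 28 February 2027, so daylight saving is not in effect and Etheph Prefecture is at UTC+04:00.
23:57 UTC + 4h = 03:57 Etheph Prefecture (rolling into the next day, 16 March 2027).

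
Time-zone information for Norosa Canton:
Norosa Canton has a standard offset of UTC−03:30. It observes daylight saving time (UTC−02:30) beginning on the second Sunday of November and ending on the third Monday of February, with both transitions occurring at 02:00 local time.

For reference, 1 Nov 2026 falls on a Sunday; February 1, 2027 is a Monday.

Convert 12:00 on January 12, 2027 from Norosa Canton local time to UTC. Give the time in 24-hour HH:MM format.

14:30

1 November 2026 is a Sunday, so the first Sunday is November 1 and the second is November 8.
1 February 2027 is a Monday, so the first Monday is February 1 and the third is February 15.
Daylight saving runs 8 November 2026 – 15 February 2027; January 12, 2027 is inside that window, so Norosa Canton is at UTC−02:30.
12:00 local + 2h30m = 14:30 UTC.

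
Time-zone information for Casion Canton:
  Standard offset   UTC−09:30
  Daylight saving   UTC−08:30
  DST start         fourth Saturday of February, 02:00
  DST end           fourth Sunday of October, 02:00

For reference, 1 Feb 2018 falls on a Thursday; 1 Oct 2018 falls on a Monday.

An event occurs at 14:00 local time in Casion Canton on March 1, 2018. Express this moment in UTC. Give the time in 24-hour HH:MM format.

22:30

1 February 2018 is a Thursday, so the first Saturday is February 3 and the fourth is February 24.
1 October 2018 is a Monday, so the first Sunday is October 7 and the fourth is October 28.
March 1, 2018 lies within the daylight-saving period (24 February – 28 October), so Casion Canton is on daylight time, UTC−08:30.
14:00 local + 8h30m = 22:30 UTC.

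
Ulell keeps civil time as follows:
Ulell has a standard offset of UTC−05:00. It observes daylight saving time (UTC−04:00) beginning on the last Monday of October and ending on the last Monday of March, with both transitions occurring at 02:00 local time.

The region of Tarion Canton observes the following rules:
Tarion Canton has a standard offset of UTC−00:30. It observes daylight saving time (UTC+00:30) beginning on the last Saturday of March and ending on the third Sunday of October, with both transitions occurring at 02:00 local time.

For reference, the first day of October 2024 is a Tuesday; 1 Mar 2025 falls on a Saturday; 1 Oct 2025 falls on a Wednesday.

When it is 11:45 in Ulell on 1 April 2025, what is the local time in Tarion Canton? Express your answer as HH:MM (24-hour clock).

17:15

1 October 2024 is a Tuesday, so Mondays fall on 7, 14, 21, 28; the last is October 28.
1 March 2025 is a Saturday, so Mondays fall on 3, 10, 17, 24, 31; the last is March 31.
1 April 2025 is outside the daylight-saving period (28 October 2024 – 31 March 2025), so Ulell is on standard time, UTC−05:00.
11:45 Ulell + 5h = 16:45 UTC.
1 March 2025 is a Saturday, so Saturdays fall on 1, 8, 15, 22, 29; the last is March 29.
1 October 2025 is a Wednesday, so the first Sunday is October 5 and the third is October 19.
At the standard offset (UTC−00:30), 16:45 UTC − 0h30m = 16:15 Tarion Canton standard time.
Daylight saving runs 29 March – 19 October; the standard-time date in Tarion Canton, 1 April 2025, is inside that window, so Tarion Canton is at UTC+00:30.
16:45 UTC + 0h30m = 17:15 Tarion Canton.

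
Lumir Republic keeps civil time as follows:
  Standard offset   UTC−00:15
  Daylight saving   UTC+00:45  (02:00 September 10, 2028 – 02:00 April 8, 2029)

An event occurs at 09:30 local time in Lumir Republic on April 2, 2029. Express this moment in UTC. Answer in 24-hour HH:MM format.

08:45

April 2, 2029 falls between 10 September 2028 and 8 April 2029, so daylight saving is in effect and Lumir Republic is at UTC+00:45.
09:30 local − 0h45m = 08:45 UTC.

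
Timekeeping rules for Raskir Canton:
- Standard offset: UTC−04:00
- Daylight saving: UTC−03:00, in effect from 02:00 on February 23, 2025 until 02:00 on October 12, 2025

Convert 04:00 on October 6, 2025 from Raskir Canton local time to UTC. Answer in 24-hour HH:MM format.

October 6, 2025 lies within the daylight-saving period (23 February – 12 October), so Raskir Canton is on daylight time, UTC−03:00.
04:00 local + 3h = 07:00 UTC.

07:00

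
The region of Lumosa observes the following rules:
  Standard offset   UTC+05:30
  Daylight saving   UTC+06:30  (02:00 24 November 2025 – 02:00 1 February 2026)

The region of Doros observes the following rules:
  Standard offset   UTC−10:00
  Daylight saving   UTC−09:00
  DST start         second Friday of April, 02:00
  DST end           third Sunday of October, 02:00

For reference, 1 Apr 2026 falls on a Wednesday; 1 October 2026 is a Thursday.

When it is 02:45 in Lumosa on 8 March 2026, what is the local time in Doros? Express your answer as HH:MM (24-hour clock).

8 March 2026 does not fall between 24 November 2025 and 1 February 2026, so daylight saving is not in effect and Lumosa is at UTC+05:30.
02:45 Lumosa − 5h30m = 21:15 UTC (rolling into the previous day, 7 March 2026).
1 April 2026 is a Wednesday, so the first Friday is April 3 and the second is April 10.
1 October 2026 is a Thursday, so the first Sunday is October 4 and the third is October 18.
At the standard offset (UTC−10:00), 21:15 UTC − 10h = 11:15 Doros standard time.
The standard-time date in Doros, 7 March 2026, does not fall between 10 April and 18 October, so daylight saving is not in effect and Doros is at UTC−10:00.
21:15 UTC − 10h = 11:15 Doros.

11:15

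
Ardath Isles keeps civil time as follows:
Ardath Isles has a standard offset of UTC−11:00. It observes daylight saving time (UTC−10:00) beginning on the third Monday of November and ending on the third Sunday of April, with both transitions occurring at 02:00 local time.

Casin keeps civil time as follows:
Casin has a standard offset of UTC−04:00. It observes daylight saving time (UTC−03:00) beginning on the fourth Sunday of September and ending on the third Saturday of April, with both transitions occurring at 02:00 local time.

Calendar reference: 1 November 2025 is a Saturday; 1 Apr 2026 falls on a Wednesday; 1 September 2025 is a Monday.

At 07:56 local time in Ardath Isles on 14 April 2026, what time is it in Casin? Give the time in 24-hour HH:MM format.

1 November 2025 is a Saturday, so the first Monday is November 3 and the third is November 17.
1 April 2026 is a Wednesday, so the first Sunday is April 5 and the third is April 19.
14 April 2026 falls between 17 November 2025 and 19 April 2026, so daylight saving is in effect and Ardath Isles is at UTC−10:00.
07:56 Ardath Isles + 10h = 17:56 UTC.
1 September 2025 is a Monday, so the first Sunday is September 7 and the fourth is September 28.
1 April 2026 is a Wednesday, so the first Saturday is April 4 and the third is April 18.
At the standard offset (UTC−04:00), 17:56 UTC − 4h = 13:56 Casin standard time.
The standard-time date in Casin, 14 April 2026, lies within the daylight-saving period (28 September 2025 – 18 April 2026), so Casin is on daylight time, UTC−03:00.
17:56 UTC − 3h = 14:56 Casin.

14:56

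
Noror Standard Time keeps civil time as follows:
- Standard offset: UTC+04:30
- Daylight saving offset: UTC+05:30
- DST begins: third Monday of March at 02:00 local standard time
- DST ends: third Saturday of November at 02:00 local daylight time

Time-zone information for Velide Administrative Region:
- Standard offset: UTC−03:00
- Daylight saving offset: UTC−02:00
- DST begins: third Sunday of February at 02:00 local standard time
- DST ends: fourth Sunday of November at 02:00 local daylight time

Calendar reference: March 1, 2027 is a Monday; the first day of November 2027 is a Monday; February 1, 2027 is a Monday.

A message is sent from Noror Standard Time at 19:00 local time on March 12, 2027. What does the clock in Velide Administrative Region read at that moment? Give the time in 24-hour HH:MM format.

12:30

1 March 2027 is a Monday, so the first Monday is March 1 and the third is March 15.
1 November 2027 is a Monday, so the first Saturday is November 6 and the third is November 20.
March 12, 2027 is outside the daylight-saving period (15 March – 20 November), so Noror Standard Time is on standard time, UTC+04:30.
19:00 Noror Standard Time − 4h30m = 14:30 UTC.
1 February 2027 is a Monday, so the first Sunday is February 7 and the third is February 21.
1 November 2027 is a Monday, so the first Sunday is November 7 and the fourth is November 28.
At the standard offset (UTC−03:00), 14:30 UTC − 3h = 11:30 Velide Administrative Region standard time.
Daylight saving runs 21 February – 28 November; the standard-time date in Velide Administrative Region, March 12, 2027, is inside that window, so Velide Administrative Region is at UTC−02:00.
14:30 UTC − 2h = 12:30 Velide Administrative Region.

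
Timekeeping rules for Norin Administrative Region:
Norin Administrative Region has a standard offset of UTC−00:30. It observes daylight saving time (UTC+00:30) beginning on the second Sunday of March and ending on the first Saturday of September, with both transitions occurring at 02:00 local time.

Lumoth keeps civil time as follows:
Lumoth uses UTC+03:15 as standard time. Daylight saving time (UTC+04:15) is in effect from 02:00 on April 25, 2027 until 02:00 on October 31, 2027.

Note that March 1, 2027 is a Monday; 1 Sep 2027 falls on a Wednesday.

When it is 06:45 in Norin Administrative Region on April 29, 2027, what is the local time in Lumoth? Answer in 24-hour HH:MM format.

1 March 2027 is a Monday, so the first Sunday is March 7 and the second is March 14.
1 September 2027 is a Wednesday, so the first Saturday is September 4.
April 29, 2027 falls between 14 March and 4 September, so daylight saving is in effect and Norin Administrative Region is at UTC+00:30.
06:45 Norin Administrative Region − 0h30m = 06:15 UTC.
At the standard offset (UTC+03:15), 06:15 UTC + 3h15m = 09:30 Lumoth standard time.
Daylight saving runs 25 April – 31 October; the standard-time date in Lumoth, April 29, 2027, is inside that window, so Lumoth is at UTC+04:15.
06:15 UTC + 4h15m = 10:30 Lumoth.

10:30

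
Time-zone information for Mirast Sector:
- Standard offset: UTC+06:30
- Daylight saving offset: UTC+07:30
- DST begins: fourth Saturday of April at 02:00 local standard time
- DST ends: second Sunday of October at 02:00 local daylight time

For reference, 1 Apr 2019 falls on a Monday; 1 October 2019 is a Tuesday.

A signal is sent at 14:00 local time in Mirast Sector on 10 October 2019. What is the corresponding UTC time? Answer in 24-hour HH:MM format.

1 April 2019 is a Monday, so the first Saturday is April 6 and the fourth is April 27.
1 October 2019 is a Tuesday, so the first Sunday is October 6 and the second is October 13.
10 October 2019 lies within the daylight-saving period (27 April – 13 October), so Mirast Sector is on daylight time, UTC+07:30.
14:00 local − 7h30m = 06:30 UTC.

06:30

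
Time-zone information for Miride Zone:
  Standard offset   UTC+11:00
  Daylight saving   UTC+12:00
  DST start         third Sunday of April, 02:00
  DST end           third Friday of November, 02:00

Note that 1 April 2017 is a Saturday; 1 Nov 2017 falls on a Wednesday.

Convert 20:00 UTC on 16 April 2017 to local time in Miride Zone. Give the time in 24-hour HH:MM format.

1 April 2017 is a Saturday, so the first Sunday is April 2 and the third is April 16.
1 November 2017 is a Wednesday, so the first Friday is November 3 and the third is November 17.
At the standard offset (UTC+11:00), 20:00 UTC + 11h = 07:00 Miride Zone standard time (rolling into the next day, 17 April 2017).
Daylight saving runs 16 April – 17 November; the standard-time date in Miride Zone, 17 April 2017, is inside that window, so Miride Zone is at UTC+12:00.
20:00 UTC + 12h = 08:00 local (rolling into the next day, 17 April 2017).

08:00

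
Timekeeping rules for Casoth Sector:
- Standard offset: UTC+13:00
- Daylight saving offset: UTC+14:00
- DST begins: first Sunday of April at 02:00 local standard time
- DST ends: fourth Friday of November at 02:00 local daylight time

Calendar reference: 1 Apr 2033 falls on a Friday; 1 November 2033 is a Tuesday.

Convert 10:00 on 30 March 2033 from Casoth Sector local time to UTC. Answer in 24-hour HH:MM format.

21:00

1 April 2033 is a Friday, so the first Sunday is April 3.
1 November 2033 is a Tuesday, so the first Friday is November 4 and the fourth is November 25.
30 March 2033 is outside the daylight-saving period (3 April – 25 November), so Casoth Sector is on standard time, UTC+13:00.
10:00 local − 13h = 21:00 UTC (rolling into the previous day, 29 March 2033).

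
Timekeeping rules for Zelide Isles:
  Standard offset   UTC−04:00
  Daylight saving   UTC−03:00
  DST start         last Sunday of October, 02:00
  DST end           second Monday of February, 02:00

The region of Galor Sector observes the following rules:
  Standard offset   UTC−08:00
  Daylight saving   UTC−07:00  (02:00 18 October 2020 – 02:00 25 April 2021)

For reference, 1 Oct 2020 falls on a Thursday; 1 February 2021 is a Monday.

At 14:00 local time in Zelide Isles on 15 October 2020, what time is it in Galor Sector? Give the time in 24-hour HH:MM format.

10:00

1 October 2020 is a Thursday, so Sundays fall on 4, 11, 18, 25; the last is October 25.
1 February 2021 is a Monday, so the first Monday is February 1 and the second is February 8.
15 October 2020 does not fall between 25 October 2020 and 8 February 2021, so daylight saving is not in effect and Zelide Isles is at UTC−04:00.
14:00 Zelide Isles + 4h = 18:00 UTC.
At the standard offset (UTC−08:00), 18:00 UTC − 8h = 10:00 Galor Sector standard time.
Daylight saving runs 18 October 2020 – 25 April 2021; the standard-time date in Galor Sector, 15 October 2020, is outside that window, so Galor Sector is on standard time at UTC−08:00.
18:00 UTC − 8h = 10:00 Galor Sector.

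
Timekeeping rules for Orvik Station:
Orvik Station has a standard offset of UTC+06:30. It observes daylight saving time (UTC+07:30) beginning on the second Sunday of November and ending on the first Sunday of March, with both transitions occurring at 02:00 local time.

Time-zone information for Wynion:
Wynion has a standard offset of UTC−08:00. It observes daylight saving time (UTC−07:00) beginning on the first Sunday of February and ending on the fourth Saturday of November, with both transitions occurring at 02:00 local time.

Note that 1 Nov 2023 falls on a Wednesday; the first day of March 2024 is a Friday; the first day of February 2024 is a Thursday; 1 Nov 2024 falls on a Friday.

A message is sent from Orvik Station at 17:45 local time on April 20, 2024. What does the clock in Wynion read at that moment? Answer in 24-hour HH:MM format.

04:15

1 November 2023 is a Wednesday, so the first Sunday is November 5 and the second is November 12.
1 March 2024 is a Friday, so the first Sunday is March 3.
Daylight saving runs 12 November 2023 – 3 March 2024; April 20, 2024 is outside that window, so Orvik Station is on standard time at UTC+06:30.
17:45 Orvik Station − 6h30m = 11:15 UTC.
1 February 2024 is a Thursday, so the first Sunday is February 4.
1 November 2024 is a Friday, so the first Saturday is November 2 and the fourth is November 23.
At the standard offset (UTC−08:00), 11:15 UTC − 8h = 03:15 Wynion standard time.
The standard-time date in Wynion, April 20, 2024, lies within the daylight-saving period (4 February – 23 November), so Wynion is on daylight time, UTC−07:00.
11:15 UTC − 7h = 04:15 Wynion.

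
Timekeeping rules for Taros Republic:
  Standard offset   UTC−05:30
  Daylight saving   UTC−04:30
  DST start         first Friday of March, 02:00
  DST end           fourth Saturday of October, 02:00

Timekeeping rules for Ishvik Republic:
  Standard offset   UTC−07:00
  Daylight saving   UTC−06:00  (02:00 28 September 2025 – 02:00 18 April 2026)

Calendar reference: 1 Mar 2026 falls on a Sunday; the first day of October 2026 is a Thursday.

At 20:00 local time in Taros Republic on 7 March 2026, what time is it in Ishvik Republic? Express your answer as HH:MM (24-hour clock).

1 March 2026 is a Sunday, so the first Friday is March 6.
1 October 2026 is a Thursday, so the first Saturday is October 3 and the fourth is October 24.
Daylight saving runs 6 March – 24 October; 7 March 2026 is inside that window, so Taros Republic is at UTC−04:30.
20:00 Taros Republic + 4h30m = 00:30 UTC (rolling into the next day, 8 March 2026).
At the standard offset (UTC−07:00), 00:30 UTC − 7h = 17:30 Ishvik Republic standard time (rolling into the previous day, 7 March 2026).
The standard-time date in Ishvik Republic, 7 March 2026, falls between 28 September 2025 and 18 April 2026, so daylight saving is in effect and Ishvik Republic is at UTC−06:00.
00:30 UTC − 6h = 18:30 Ishvik Republic (rolling into the previous day, 7 March 2026).

18:30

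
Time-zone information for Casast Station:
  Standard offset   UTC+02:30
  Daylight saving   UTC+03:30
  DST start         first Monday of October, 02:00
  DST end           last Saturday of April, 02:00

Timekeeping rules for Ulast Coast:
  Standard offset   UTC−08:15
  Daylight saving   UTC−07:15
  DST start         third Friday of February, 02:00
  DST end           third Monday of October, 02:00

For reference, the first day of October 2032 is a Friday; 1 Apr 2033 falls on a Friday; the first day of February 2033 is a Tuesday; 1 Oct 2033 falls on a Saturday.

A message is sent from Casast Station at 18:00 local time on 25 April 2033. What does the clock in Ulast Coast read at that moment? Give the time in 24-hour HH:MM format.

07:15

1 October 2032 is a Friday, so the first Monday is October 4.
1 April 2033 is a Friday, so Saturdays fall on 2, 9, 16, 23, 30; the last is April 30.
25 April 2033 falls between 4 October 2032 and 30 April 2033, so daylight saving is in effect and Casast Station is at UTC+03:30.
18:00 Casast Station − 3h30m = 14:30 UTC.
1 February 2033 is a Tuesday, so the first Friday is February 4 and the third is February 18.
1 October 2033 is a Saturday, so the first Monday is October 3 and the third is October 17.
At the standard offset (UTC−08:15), 14:30 UTC − 8h15m = 06:15 Ulast Coast standard time.
The standard-time date in Ulast Coast, 25 April 2033, falls between 18 February and 17 October, so daylight saving is in effect and Ulast Coast is at UTC−07:15.
14:30 UTC − 7h15m = 07:15 Ulast Coast.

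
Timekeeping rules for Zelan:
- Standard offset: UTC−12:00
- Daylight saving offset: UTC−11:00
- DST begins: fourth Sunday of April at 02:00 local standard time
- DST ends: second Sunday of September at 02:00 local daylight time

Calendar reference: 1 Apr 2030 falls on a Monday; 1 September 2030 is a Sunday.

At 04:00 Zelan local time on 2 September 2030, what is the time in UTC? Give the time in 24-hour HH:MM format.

15:00

1 April 2030 is a Monday, so the first Sunday is April 7 and the fourth is April 28.
1 September 2030 is a Sunday, so the first Sunday is September 1 and the second is September 8.
Daylight saving runs 28 April – 8 September; 2 September 2030 is inside that window, so Zelan is at UTC−11:00.
04:00 local + 11h = 15:00 UTC.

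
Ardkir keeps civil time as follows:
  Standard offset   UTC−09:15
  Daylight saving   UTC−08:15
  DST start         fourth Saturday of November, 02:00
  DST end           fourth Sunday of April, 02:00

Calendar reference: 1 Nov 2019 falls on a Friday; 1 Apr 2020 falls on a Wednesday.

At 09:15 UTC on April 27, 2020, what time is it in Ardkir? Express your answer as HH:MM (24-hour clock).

00:00

1 November 2019 is a Friday, so the first Saturday is November 2 and the fourth is November 23.
1 April 2020 is a Wednesday, so the first Sunday is April 5 and the fourth is April 26.
At the standard offset (UTC−09:15), 09:15 UTC − 9h15m = 00:00 Ardkir standard time.
Daylight saving runs 23 November 2019 – 26 April 2020; the standard-time date in Ardkir, April 27, 2020, is outside that window, so Ardkir is on standard time at UTC−09:15.
09:15 UTC − 9h15m = 00:00 local.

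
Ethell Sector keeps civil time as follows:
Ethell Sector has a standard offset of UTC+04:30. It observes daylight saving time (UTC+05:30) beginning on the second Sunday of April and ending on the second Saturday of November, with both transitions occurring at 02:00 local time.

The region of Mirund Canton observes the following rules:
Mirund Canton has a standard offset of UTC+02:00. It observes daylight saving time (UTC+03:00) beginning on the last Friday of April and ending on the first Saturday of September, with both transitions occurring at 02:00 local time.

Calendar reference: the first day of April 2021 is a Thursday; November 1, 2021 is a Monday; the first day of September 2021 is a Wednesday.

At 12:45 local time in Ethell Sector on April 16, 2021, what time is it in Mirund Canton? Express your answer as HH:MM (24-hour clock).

09:15

1 April 2021 is a Thursday, so the first Sunday is April 4 and the second is April 11.
1 November 2021 is a Monday, so the first Saturday is November 6 and the second is November 13.
Daylight saving runs 11 April – 13 November; April 16, 2021 is inside that window, so Ethell Sector is at UTC+05:30.
12:45 Ethell Sector − 5h30m = 07:15 UTC.
1 April 2021 is a Thursday, so Fridays fall on 2, 9, 16, 23, 30; the last is April 30.
1 September 2021 is a Wednesday, so the first Saturday is September 4.
At the standard offset (UTC+02:00), 07:15 UTC + 2h = 09:15 Mirund Canton standard time.
Daylight saving runs 30 April – 4 September; the standard-time date in Mirund Canton, April 16, 2021, is outside that window, so Mirund Canton is on standard time at UTC+02:00.
07:15 UTC + 2h = 09:15 Mirund Canton.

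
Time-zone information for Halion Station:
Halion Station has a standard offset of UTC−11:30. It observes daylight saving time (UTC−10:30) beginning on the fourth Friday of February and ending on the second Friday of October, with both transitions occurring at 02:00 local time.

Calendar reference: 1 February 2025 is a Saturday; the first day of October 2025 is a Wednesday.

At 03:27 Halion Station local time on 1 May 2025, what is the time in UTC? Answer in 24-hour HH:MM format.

13:57

1 February 2025 is a Saturday, so the first Friday is February 7 and the fourth is February 28.
1 October 2025 is a Wednesday, so the first Friday is October 3 and the second is October 10.
1 May 2025 lies within the daylight-saving period (28 February – 10 October), so Halion Station is on daylight time, UTC−10:30.
03:27 local + 10h30m = 13:57 UTC.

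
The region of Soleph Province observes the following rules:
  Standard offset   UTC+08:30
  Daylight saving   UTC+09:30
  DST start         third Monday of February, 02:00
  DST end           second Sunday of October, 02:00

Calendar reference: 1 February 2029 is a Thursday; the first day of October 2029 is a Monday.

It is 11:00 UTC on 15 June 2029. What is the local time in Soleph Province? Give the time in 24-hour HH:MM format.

20:30

1 February 2029 is a Thursday, so the first Monday is February 5 and the third is February 19.
1 October 2029 is a Monday, so the first Sunday is October 7 and the second is October 14.
At the standard offset (UTC+08:30), 11:00 UTC + 8h30m = 19:30 Soleph Province standard time.
Daylight saving runs 19 February – 14 October; the standard-time date in Soleph Province, 15 June 2029, is inside that window, so Soleph Province is at UTC+09:30.
11:00 UTC + 9h30m = 20:30 local.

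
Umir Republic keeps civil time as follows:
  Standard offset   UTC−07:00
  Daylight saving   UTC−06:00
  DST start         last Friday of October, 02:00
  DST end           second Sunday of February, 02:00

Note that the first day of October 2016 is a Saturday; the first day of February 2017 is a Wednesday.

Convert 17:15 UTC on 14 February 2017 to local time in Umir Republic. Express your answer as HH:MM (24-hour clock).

1 October 2016 is a Saturday, so Fridays fall on 7, 14, 21, 28; the last is October 28.
1 February 2017 is a Wednesday, so the first Sunday is February 5 and the second is February 12.
At the standard offset (UTC−07:00), 17:15 UTC − 7h = 10:15 Umir Republic standard time.
Daylight saving runs 28 October 2016 – 12 February 2017; the standard-time date in Umir Republic, 14 February 2017, is outside that window, so Umir Republic is on standard time at UTC−07:00.
17:15 UTC − 7h = 10:15 local.

10:15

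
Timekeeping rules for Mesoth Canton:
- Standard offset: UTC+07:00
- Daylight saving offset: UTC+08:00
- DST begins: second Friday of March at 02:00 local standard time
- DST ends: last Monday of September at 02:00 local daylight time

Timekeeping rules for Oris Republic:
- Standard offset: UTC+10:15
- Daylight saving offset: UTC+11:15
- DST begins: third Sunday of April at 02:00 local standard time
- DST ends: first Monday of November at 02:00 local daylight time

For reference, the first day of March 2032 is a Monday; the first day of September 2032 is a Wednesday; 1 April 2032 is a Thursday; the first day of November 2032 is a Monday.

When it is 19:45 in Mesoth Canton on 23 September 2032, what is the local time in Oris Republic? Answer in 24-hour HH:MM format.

23:00

1 March 2032 is a Monday, so the first Friday is March 5 and the second is March 12.
1 September 2032 is a Wednesday, so Mondays fall on 6, 13, 20, 27; the last is September 27.
Daylight saving runs 12 March – 27 September; 23 September 2032 is inside that window, so Mesoth Canton is at UTC+08:00.
19:45 Mesoth Canton − 8h = 11:45 UTC.
1 April 2032 is a Thursday, so the first Sunday is April 4 and the third is April 18.
1 November 2032 is a Monday, so the first Monday is November 1.
At the standard offset (UTC+10:15), 11:45 UTC + 10h15m = 22:00 Oris Republic standard time.
The standard-time date in Oris Republic, 23 September 2032, falls between 18 April and 1 November, so daylight saving is in effect and Oris Republic is at UTC+11:15.
11:45 UTC + 11h15m = 23:00 Oris Republic.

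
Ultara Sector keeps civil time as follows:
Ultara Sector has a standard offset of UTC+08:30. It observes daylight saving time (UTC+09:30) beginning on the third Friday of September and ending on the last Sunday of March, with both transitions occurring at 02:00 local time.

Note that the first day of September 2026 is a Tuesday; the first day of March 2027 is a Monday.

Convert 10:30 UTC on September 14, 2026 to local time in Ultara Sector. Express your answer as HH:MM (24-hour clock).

19:00

1 September 2026 is a Tuesday, so the first Friday is September 4 and the third is September 18.
1 March 2027 is a Monday, so Sundays fall on 7, 14, 21, 28; the last is March 28.
At the standard offset (UTC+08:30), 10:30 UTC + 8h30m = 19:00 Ultara Sector standard time.
The standard-time date in Ultara Sector, September 14, 2026, does not fall between 18 September 2026 and 28 March 2027, so daylight saving is not in effect and Ultara Sector is at UTC+08:30.
10:30 UTC + 8h30m = 19:00 local.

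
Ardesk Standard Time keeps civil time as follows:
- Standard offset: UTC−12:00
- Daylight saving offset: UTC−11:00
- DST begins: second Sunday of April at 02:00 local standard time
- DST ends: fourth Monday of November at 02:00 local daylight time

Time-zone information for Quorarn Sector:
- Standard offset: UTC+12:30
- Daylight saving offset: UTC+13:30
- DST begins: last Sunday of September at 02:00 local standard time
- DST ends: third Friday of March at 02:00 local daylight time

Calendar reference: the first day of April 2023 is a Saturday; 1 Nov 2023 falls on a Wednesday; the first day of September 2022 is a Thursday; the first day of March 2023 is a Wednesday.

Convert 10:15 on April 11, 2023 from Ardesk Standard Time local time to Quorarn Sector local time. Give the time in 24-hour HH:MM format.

1 April 2023 is a Saturday, so the first Sunday is April 2 and the second is April 9.
1 November 2023 is a Wednesday, so the first Monday is November 6 and the fourth is November 27.
April 11, 2023 falls between 9 April and 27 November, so daylight saving is in effect and Ardesk Standard Time is at UTC−11:00.
10:15 Ardesk Standard Time + 11h = 21:15 UTC.
1 September 2022 is a Thursday, so Sundays fall on 4, 11, 18, 25; the last is September 25.
1 March 2023 is a Wednesday, so the first Friday is March 3 and the third is March 17.
At the standard offset (UTC+12:30), 21:15 UTC + 12h30m = 09:45 Quorarn Sector standard time (rolling into the next day, 12 April 2023).
Daylight saving runs 25 September 2022 – 17 March 2023; the standard-time date in Quorarn Sector, April 12, 2023, is outside that window, so Quorarn Sector is on standard time at UTC+12:30.
21:15 UTC + 12h30m = 09:45 Quorarn Sector (rolling into the next day, 12 April 2023).

09:45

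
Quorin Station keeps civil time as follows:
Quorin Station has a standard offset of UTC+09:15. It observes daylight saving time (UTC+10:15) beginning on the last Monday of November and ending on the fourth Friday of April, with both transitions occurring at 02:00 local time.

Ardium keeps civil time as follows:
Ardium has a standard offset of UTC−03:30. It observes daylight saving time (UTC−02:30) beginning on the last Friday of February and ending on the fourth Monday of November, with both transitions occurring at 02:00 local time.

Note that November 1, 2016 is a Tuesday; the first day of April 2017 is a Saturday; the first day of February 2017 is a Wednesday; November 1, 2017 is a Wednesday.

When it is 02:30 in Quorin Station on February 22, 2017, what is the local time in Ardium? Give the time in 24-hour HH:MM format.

12:45

1 November 2016 is a Tuesday, so Mondays fall on 7, 14, 21, 28; the last is November 28.
1 April 2017 is a Saturday, so the first Friday is April 7 and the fourth is April 28.
Daylight saving runs 28 November 2016 – 28 April 2017; February 22, 2017 is inside that window, so Quorin Station is at UTC+10:15.
02:30 Quorin Station − 10h15m = 16:15 UTC (rolling into the previous day, 21 February 2017).
1 February 2017 is a Wednesday, so Fridays fall on 3, 10, 17, 24; the last is February 24.
1 November 2017 is a Wednesday, so the first Monday is November 6 and the fourth is November 27.
At the standard offset (UTC−03:30), 16:15 UTC − 3h30m = 12:45 Ardium standard time.
The standard-time date in Ardium, February 21, 2017, does not fall between 24 February and 27 November, so daylight saving is not in effect and Ardium is at UTC−03:30.
16:15 UTC − 3h30m = 12:45 Ardium.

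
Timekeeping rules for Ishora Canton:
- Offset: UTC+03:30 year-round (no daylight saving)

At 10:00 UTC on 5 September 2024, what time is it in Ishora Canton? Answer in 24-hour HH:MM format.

13:30

Ishora Canton has no daylight saving, so its offset is UTC+03:30 year-round.
10:00 UTC + 3h30m = 13:30 local.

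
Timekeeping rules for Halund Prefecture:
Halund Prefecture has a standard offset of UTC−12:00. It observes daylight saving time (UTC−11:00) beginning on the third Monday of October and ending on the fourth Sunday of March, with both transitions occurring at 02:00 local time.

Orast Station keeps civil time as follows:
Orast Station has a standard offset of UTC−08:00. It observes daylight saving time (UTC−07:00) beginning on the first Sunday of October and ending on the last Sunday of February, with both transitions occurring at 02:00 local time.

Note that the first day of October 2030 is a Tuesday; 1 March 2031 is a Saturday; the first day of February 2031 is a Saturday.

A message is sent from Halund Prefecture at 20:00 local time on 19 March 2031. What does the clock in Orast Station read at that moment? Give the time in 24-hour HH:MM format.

23:00

1 October 2030 is a Tuesday, so the first Monday is October 7 and the third is October 21.
1 March 2031 is a Saturday, so the first Sunday is March 2 and the fourth is March 23.
Daylight saving runs 21 October 2030 – 23 March 2031; 19 March 2031 is inside that window, so Halund Prefecture is at UTC−11:00.
20:00 Halund Prefecture + 11h = 07:00 UTC (rolling into the next day, 20 March 2031).
1 October 2030 is a Tuesday, so the first Sunday is October 6.
1 February 2031 is a Saturday, so Sundays fall on 2, 9, 16, 23; the last is February 23.
At the standard offset (UTC−08:00), 07:00 UTC − 8h = 23:00 Orast Station standard time (rolling into the previous day, 19 March 2031).
The standard-time date in Orast Station, 19 March 2031, does not fall between 6 October 2030 and 23 February 2031, so daylight saving is not in effect and Orast Station is at UTC−08:00.
07:00 UTC − 8h = 23:00 Orast Station (rolling into the previous day, 19 March 2031).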